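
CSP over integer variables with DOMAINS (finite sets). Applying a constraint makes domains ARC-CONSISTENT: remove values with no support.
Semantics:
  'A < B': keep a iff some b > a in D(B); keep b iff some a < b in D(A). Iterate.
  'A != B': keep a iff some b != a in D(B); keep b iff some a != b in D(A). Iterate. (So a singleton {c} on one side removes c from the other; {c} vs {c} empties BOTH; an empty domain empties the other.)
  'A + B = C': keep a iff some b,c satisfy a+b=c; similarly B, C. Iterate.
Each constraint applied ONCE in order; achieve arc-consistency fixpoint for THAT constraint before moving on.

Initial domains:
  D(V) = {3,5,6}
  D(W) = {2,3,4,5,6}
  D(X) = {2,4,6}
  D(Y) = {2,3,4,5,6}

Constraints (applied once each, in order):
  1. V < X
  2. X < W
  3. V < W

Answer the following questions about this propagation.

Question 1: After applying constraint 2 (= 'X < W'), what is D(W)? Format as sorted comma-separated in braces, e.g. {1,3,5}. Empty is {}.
Answer: {5,6}

Derivation:
Constraint 1 (V < X) on D(V)={3,5,6} D(X)={2,4,6}: V {3,5,6}->{3,5}; X {2,4,6}->{4,6}
Constraint 2 (X < W) on D(X)={4,6} D(W)={2,3,4,5,6}: X {4,6}->{4}; W {2,3,4,5,6}->{5,6}
So after constraint 2: D(W) = {5,6}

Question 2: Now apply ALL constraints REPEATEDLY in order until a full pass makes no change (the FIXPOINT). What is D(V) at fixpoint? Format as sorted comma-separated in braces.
pass 0 (initial): D(V)={3,5,6}
pass 1: V {3,5,6}->{3,5}; W {2,3,4,5,6}->{5,6}; X {2,4,6}->{4}
pass 2: V {3,5}->{3}
pass 3: no change
Fixpoint after 3 passes: D(V) = {3}

Answer: {3}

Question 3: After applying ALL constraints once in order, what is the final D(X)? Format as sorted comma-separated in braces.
Answer: {4}

Derivation:
Constraint 1 (V < X) on D(V)={3,5,6} D(X)={2,4,6}: V {3,5,6}->{3,5}; X {2,4,6}->{4,6}
Constraint 2 (X < W) on D(X)={4,6} D(W)={2,3,4,5,6}: X {4,6}->{4}; W {2,3,4,5,6}->{5,6}
Constraint 3 (V < W) on D(V)={3,5} D(W)={5,6}: no change
So after all 3 constraints: D(X) = {4}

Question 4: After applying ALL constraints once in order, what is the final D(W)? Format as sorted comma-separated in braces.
Answer: {5,6}

Derivation:
Constraint 1 (V < X) on D(V)={3,5,6} D(X)={2,4,6}: V {3,5,6}->{3,5}; X {2,4,6}->{4,6}
Constraint 2 (X < W) on D(X)={4,6} D(W)={2,3,4,5,6}: X {4,6}->{4}; W {2,3,4,5,6}->{5,6}
Constraint 3 (V < W) on D(V)={3,5} D(W)={5,6}: no change
So after all 3 constraints: D(W) = {5,6}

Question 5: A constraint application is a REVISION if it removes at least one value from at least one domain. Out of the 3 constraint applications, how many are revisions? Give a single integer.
Constraint 1 (V < X) on D(V)={3,5,6} D(X)={2,4,6}: V {3,5,6}->{3,5}; X {2,4,6}->{4,6} => REVISION
Constraint 2 (X < W) on D(X)={4,6} D(W)={2,3,4,5,6}: X {4,6}->{4}; W {2,3,4,5,6}->{5,6} => REVISION
Constraint 3 (V < W) on D(V)={3,5} D(W)={5,6}: no change => not a revision
Total revisions = 2

Answer: 2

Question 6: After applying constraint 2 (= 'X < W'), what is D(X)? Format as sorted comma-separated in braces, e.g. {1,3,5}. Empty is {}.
Answer: {4}

Derivation:
Constraint 1 (V < X) on D(V)={3,5,6} D(X)={2,4,6}: V {3,5,6}->{3,5}; X {2,4,6}->{4,6}
Constraint 2 (X < W) on D(X)={4,6} D(W)={2,3,4,5,6}: X {4,6}->{4}; W {2,3,4,5,6}->{5,6}
So after constraint 2: D(X) = {4}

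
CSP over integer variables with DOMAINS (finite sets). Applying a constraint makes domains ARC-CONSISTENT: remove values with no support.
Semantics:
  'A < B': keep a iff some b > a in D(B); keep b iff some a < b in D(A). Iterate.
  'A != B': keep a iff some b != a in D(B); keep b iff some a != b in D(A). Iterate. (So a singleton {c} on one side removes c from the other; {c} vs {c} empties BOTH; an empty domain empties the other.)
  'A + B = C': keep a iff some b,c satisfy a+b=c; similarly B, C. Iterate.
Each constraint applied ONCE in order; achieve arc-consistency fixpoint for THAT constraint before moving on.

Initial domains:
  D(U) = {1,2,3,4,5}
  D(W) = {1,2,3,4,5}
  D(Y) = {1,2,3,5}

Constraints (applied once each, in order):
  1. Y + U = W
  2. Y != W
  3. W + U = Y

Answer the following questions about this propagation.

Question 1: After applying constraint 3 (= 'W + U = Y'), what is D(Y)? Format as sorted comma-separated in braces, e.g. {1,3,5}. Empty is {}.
Answer: {3}

Derivation:
Constraint 1 (Y + U = W) on D(Y)={1,2,3,5} D(U)={1,2,3,4,5} D(W)={1,2,3,4,5}: Y {1,2,3,5}->{1,2,3}; U {1,2,3,4,5}->{1,2,3,4}; W {1,2,3,4,5}->{2,3,4,5}
Constraint 2 (Y != W) on D(Y)={1,2,3} D(W)={2,3,4,5}: no change
Constraint 3 (W + U = Y) on D(W)={2,3,4,5} D(U)={1,2,3,4} D(Y)={1,2,3}: W {2,3,4,5}->{2}; U {1,2,3,4}->{1}; Y {1,2,3}->{3}
So after constraint 3: D(Y) = {3}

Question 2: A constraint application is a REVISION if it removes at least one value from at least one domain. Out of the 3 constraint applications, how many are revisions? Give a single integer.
Answer: 2

Derivation:
Constraint 1 (Y + U = W) on D(Y)={1,2,3,5} D(U)={1,2,3,4,5} D(W)={1,2,3,4,5}: Y {1,2,3,5}->{1,2,3}; U {1,2,3,4,5}->{1,2,3,4}; W {1,2,3,4,5}->{2,3,4,5} => REVISION
Constraint 2 (Y != W) on D(Y)={1,2,3} D(W)={2,3,4,5}: no change => not a revision
Constraint 3 (W + U = Y) on D(W)={2,3,4,5} D(U)={1,2,3,4} D(Y)={1,2,3}: W {2,3,4,5}->{2}; U {1,2,3,4}->{1}; Y {1,2,3}->{3} => REVISION
Total revisions = 2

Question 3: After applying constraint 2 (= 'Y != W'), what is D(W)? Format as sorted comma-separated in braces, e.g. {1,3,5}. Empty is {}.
Constraint 1 (Y + U = W) on D(Y)={1,2,3,5} D(U)={1,2,3,4,5} D(W)={1,2,3,4,5}: Y {1,2,3,5}->{1,2,3}; U {1,2,3,4,5}->{1,2,3,4}; W {1,2,3,4,5}->{2,3,4,5}
Constraint 2 (Y != W) on D(Y)={1,2,3} D(W)={2,3,4,5}: no change
So after constraint 2: D(W) = {2,3,4,5}

Answer: {2,3,4,5}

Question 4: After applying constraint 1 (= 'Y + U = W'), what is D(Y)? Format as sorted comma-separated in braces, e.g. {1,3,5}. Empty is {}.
Constraint 1 (Y + U = W) on D(Y)={1,2,3,5} D(U)={1,2,3,4,5} D(W)={1,2,3,4,5}: Y {1,2,3,5}->{1,2,3}; U {1,2,3,4,5}->{1,2,3,4}; W {1,2,3,4,5}->{2,3,4,5}
So after constraint 1: D(Y) = {1,2,3}

Answer: {1,2,3}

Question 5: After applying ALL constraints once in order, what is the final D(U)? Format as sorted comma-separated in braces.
Constraint 1 (Y + U = W) on D(Y)={1,2,3,5} D(U)={1,2,3,4,5} D(W)={1,2,3,4,5}: Y {1,2,3,5}->{1,2,3}; U {1,2,3,4,5}->{1,2,3,4}; W {1,2,3,4,5}->{2,3,4,5}
Constraint 2 (Y != W) on D(Y)={1,2,3} D(W)={2,3,4,5}: no change
Constraint 3 (W + U = Y) on D(W)={2,3,4,5} D(U)={1,2,3,4} D(Y)={1,2,3}: W {2,3,4,5}->{2}; U {1,2,3,4}->{1}; Y {1,2,3}->{3}
So after all 3 constraints: D(U) = {1}

Answer: {1}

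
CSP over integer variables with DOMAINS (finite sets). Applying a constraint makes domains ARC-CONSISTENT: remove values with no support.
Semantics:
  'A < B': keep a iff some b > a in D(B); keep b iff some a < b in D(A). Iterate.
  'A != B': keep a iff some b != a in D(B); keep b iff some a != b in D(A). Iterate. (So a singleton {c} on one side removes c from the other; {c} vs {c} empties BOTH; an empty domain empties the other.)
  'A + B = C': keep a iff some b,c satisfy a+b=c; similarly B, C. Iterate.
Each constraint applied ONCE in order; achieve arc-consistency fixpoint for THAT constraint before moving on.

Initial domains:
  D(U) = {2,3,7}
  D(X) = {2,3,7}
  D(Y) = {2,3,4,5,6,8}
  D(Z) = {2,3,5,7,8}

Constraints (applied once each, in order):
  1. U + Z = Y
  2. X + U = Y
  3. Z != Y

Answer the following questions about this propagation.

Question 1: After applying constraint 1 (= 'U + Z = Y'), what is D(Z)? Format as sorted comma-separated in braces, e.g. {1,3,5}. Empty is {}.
Constraint 1 (U + Z = Y) on D(U)={2,3,7} D(Z)={2,3,5,7,8} D(Y)={2,3,4,5,6,8}: U {2,3,7}->{2,3}; Z {2,3,5,7,8}->{2,3,5}; Y {2,3,4,5,6,8}->{4,5,6,8}
So after constraint 1: D(Z) = {2,3,5}

Answer: {2,3,5}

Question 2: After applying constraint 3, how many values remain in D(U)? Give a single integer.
Constraint 1 (U + Z = Y) on D(U)={2,3,7} D(Z)={2,3,5,7,8} D(Y)={2,3,4,5,6,8}: U {2,3,7}->{2,3}; Z {2,3,5,7,8}->{2,3,5}; Y {2,3,4,5,6,8}->{4,5,6,8}
Constraint 2 (X + U = Y) on D(X)={2,3,7} D(U)={2,3} D(Y)={4,5,6,8}: X {2,3,7}->{2,3}; Y {4,5,6,8}->{4,5,6}
Constraint 3 (Z != Y) on D(Z)={2,3,5} D(Y)={4,5,6}: no change
So after constraint 3: D(U)={2,3}, size = 2

Answer: 2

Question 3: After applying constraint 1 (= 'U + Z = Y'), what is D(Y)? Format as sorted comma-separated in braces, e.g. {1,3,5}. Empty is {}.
Answer: {4,5,6,8}

Derivation:
Constraint 1 (U + Z = Y) on D(U)={2,3,7} D(Z)={2,3,5,7,8} D(Y)={2,3,4,5,6,8}: U {2,3,7}->{2,3}; Z {2,3,5,7,8}->{2,3,5}; Y {2,3,4,5,6,8}->{4,5,6,8}
So after constraint 1: D(Y) = {4,5,6,8}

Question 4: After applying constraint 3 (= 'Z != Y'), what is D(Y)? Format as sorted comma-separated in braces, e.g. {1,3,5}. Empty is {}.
Answer: {4,5,6}

Derivation:
Constraint 1 (U + Z = Y) on D(U)={2,3,7} D(Z)={2,3,5,7,8} D(Y)={2,3,4,5,6,8}: U {2,3,7}->{2,3}; Z {2,3,5,7,8}->{2,3,5}; Y {2,3,4,5,6,8}->{4,5,6,8}
Constraint 2 (X + U = Y) on D(X)={2,3,7} D(U)={2,3} D(Y)={4,5,6,8}: X {2,3,7}->{2,3}; Y {4,5,6,8}->{4,5,6}
Constraint 3 (Z != Y) on D(Z)={2,3,5} D(Y)={4,5,6}: no change
So after constraint 3: D(Y) = {4,5,6}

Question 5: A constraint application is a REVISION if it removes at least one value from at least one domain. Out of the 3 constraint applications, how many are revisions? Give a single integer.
Answer: 2

Derivation:
Constraint 1 (U + Z = Y) on D(U)={2,3,7} D(Z)={2,3,5,7,8} D(Y)={2,3,4,5,6,8}: U {2,3,7}->{2,3}; Z {2,3,5,7,8}->{2,3,5}; Y {2,3,4,5,6,8}->{4,5,6,8} => REVISION
Constraint 2 (X + U = Y) on D(X)={2,3,7} D(U)={2,3} D(Y)={4,5,6,8}: X {2,3,7}->{2,3}; Y {4,5,6,8}->{4,5,6} => REVISION
Constraint 3 (Z != Y) on D(Z)={2,3,5} D(Y)={4,5,6}: no change => not a revision
Total revisions = 2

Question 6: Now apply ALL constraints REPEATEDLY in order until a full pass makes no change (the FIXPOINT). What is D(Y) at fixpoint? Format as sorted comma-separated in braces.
pass 0 (initial): D(Y)={2,3,4,5,6,8}
pass 1: U {2,3,7}->{2,3}; X {2,3,7}->{2,3}; Y {2,3,4,5,6,8}->{4,5,6}; Z {2,3,5,7,8}->{2,3,5}
pass 2: Z {2,3,5}->{2,3}
pass 3: no change
Fixpoint after 3 passes: D(Y) = {4,5,6}

Answer: {4,5,6}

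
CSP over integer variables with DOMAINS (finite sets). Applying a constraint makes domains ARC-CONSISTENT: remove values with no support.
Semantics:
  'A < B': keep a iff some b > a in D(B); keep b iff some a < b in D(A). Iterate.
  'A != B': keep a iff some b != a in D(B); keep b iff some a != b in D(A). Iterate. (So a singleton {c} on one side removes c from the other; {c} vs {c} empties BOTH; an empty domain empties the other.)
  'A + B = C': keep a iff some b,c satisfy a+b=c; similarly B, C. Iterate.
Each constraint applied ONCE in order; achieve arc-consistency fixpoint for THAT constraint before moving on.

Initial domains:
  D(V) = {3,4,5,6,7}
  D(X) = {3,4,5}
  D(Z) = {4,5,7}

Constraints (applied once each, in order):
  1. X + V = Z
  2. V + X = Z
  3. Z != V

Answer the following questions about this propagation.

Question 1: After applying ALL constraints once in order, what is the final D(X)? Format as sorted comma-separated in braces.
Constraint 1 (X + V = Z) on D(X)={3,4,5} D(V)={3,4,5,6,7} D(Z)={4,5,7}: X {3,4,5}->{3,4}; V {3,4,5,6,7}->{3,4}; Z {4,5,7}->{7}
Constraint 2 (V + X = Z) on D(V)={3,4} D(X)={3,4} D(Z)={7}: no change
Constraint 3 (Z != V) on D(Z)={7} D(V)={3,4}: no change
So after all 3 constraints: D(X) = {3,4}

Answer: {3,4}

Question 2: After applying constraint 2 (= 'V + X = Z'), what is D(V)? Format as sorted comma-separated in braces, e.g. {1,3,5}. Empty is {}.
Constraint 1 (X + V = Z) on D(X)={3,4,5} D(V)={3,4,5,6,7} D(Z)={4,5,7}: X {3,4,5}->{3,4}; V {3,4,5,6,7}->{3,4}; Z {4,5,7}->{7}
Constraint 2 (V + X = Z) on D(V)={3,4} D(X)={3,4} D(Z)={7}: no change
So after constraint 2: D(V) = {3,4}

Answer: {3,4}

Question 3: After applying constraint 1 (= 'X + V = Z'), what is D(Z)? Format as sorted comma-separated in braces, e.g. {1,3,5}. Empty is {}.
Constraint 1 (X + V = Z) on D(X)={3,4,5} D(V)={3,4,5,6,7} D(Z)={4,5,7}: X {3,4,5}->{3,4}; V {3,4,5,6,7}->{3,4}; Z {4,5,7}->{7}
So after constraint 1: D(Z) = {7}

Answer: {7}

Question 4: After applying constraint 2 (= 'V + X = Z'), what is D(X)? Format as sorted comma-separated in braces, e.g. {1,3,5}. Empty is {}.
Answer: {3,4}

Derivation:
Constraint 1 (X + V = Z) on D(X)={3,4,5} D(V)={3,4,5,6,7} D(Z)={4,5,7}: X {3,4,5}->{3,4}; V {3,4,5,6,7}->{3,4}; Z {4,5,7}->{7}
Constraint 2 (V + X = Z) on D(V)={3,4} D(X)={3,4} D(Z)={7}: no change
So after constraint 2: D(X) = {3,4}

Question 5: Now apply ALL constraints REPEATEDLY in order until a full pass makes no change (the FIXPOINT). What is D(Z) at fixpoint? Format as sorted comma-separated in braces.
pass 0 (initial): D(Z)={4,5,7}
pass 1: V {3,4,5,6,7}->{3,4}; X {3,4,5}->{3,4}; Z {4,5,7}->{7}
pass 2: no change
Fixpoint after 2 passes: D(Z) = {7}

Answer: {7}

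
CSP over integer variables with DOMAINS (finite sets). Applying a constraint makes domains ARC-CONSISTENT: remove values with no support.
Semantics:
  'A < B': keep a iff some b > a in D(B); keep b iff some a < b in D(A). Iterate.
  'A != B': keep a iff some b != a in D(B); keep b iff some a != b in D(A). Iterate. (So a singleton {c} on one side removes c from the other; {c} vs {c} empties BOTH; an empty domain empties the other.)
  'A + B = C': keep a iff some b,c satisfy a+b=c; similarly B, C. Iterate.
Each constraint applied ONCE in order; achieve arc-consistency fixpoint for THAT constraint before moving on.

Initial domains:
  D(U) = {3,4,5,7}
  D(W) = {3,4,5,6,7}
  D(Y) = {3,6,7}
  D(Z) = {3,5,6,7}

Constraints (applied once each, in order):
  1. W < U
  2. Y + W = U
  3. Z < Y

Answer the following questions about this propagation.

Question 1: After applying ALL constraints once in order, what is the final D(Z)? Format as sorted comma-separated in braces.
Constraint 1 (W < U) on D(W)={3,4,5,6,7} D(U)={3,4,5,7}: W {3,4,5,6,7}->{3,4,5,6}; U {3,4,5,7}->{4,5,7}
Constraint 2 (Y + W = U) on D(Y)={3,6,7} D(W)={3,4,5,6} D(U)={4,5,7}: Y {3,6,7}->{3}; W {3,4,5,6}->{4}; U {4,5,7}->{7}
Constraint 3 (Z < Y) on D(Z)={3,5,6,7} D(Y)={3}: Z {3,5,6,7}->{}; Y {3}->{}
So after all 3 constraints: D(Z) = {}

Answer: {}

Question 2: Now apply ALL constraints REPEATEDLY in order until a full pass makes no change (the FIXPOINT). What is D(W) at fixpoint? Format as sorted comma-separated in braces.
Answer: {}

Derivation:
pass 0 (initial): D(W)={3,4,5,6,7}
pass 1: U {3,4,5,7}->{7}; W {3,4,5,6,7}->{4}; Y {3,6,7}->{}; Z {3,5,6,7}->{}
pass 2: U {7}->{}; W {4}->{}
pass 3: no change
Fixpoint after 3 passes: D(W) = {}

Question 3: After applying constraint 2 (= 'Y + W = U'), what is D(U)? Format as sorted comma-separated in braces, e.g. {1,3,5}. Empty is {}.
Answer: {7}

Derivation:
Constraint 1 (W < U) on D(W)={3,4,5,6,7} D(U)={3,4,5,7}: W {3,4,5,6,7}->{3,4,5,6}; U {3,4,5,7}->{4,5,7}
Constraint 2 (Y + W = U) on D(Y)={3,6,7} D(W)={3,4,5,6} D(U)={4,5,7}: Y {3,6,7}->{3}; W {3,4,5,6}->{4}; U {4,5,7}->{7}
So after constraint 2: D(U) = {7}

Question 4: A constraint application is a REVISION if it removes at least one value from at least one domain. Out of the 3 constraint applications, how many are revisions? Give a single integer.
Answer: 3

Derivation:
Constraint 1 (W < U) on D(W)={3,4,5,6,7} D(U)={3,4,5,7}: W {3,4,5,6,7}->{3,4,5,6}; U {3,4,5,7}->{4,5,7} => REVISION
Constraint 2 (Y + W = U) on D(Y)={3,6,7} D(W)={3,4,5,6} D(U)={4,5,7}: Y {3,6,7}->{3}; W {3,4,5,6}->{4}; U {4,5,7}->{7} => REVISION
Constraint 3 (Z < Y) on D(Z)={3,5,6,7} D(Y)={3}: Z {3,5,6,7}->{}; Y {3}->{} => REVISION
Total revisions = 3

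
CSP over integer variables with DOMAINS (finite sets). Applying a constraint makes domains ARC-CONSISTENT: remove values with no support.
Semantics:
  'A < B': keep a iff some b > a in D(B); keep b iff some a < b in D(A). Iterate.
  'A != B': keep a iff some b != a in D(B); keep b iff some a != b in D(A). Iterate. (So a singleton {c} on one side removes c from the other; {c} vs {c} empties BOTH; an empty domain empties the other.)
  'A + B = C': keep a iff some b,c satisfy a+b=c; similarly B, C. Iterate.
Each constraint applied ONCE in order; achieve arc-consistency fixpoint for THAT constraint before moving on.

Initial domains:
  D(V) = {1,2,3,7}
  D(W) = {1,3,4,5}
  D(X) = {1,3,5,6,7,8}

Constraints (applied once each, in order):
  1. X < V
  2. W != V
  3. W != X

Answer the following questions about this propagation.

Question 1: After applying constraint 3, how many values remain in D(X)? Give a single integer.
Answer: 4

Derivation:
Constraint 1 (X < V) on D(X)={1,3,5,6,7,8} D(V)={1,2,3,7}: X {1,3,5,6,7,8}->{1,3,5,6}; V {1,2,3,7}->{2,3,7}
Constraint 2 (W != V) on D(W)={1,3,4,5} D(V)={2,3,7}: no change
Constraint 3 (W != X) on D(W)={1,3,4,5} D(X)={1,3,5,6}: no change
So after constraint 3: D(X)={1,3,5,6}, size = 4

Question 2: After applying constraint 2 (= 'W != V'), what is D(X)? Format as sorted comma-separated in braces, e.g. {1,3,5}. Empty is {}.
Constraint 1 (X < V) on D(X)={1,3,5,6,7,8} D(V)={1,2,3,7}: X {1,3,5,6,7,8}->{1,3,5,6}; V {1,2,3,7}->{2,3,7}
Constraint 2 (W != V) on D(W)={1,3,4,5} D(V)={2,3,7}: no change
So after constraint 2: D(X) = {1,3,5,6}

Answer: {1,3,5,6}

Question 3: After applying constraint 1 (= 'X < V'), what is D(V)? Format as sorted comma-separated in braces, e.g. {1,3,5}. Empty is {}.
Answer: {2,3,7}

Derivation:
Constraint 1 (X < V) on D(X)={1,3,5,6,7,8} D(V)={1,2,3,7}: X {1,3,5,6,7,8}->{1,3,5,6}; V {1,2,3,7}->{2,3,7}
So after constraint 1: D(V) = {2,3,7}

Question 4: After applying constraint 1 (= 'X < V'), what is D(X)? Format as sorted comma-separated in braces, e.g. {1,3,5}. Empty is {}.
Constraint 1 (X < V) on D(X)={1,3,5,6,7,8} D(V)={1,2,3,7}: X {1,3,5,6,7,8}->{1,3,5,6}; V {1,2,3,7}->{2,3,7}
So after constraint 1: D(X) = {1,3,5,6}

Answer: {1,3,5,6}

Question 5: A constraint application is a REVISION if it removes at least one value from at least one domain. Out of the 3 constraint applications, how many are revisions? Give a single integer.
Answer: 1

Derivation:
Constraint 1 (X < V) on D(X)={1,3,5,6,7,8} D(V)={1,2,3,7}: X {1,3,5,6,7,8}->{1,3,5,6}; V {1,2,3,7}->{2,3,7} => REVISION
Constraint 2 (W != V) on D(W)={1,3,4,5} D(V)={2,3,7}: no change => not a revision
Constraint 3 (W != X) on D(W)={1,3,4,5} D(X)={1,3,5,6}: no change => not a revision
Total revisions = 1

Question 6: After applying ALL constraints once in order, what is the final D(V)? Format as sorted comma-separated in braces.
Constraint 1 (X < V) on D(X)={1,3,5,6,7,8} D(V)={1,2,3,7}: X {1,3,5,6,7,8}->{1,3,5,6}; V {1,2,3,7}->{2,3,7}
Constraint 2 (W != V) on D(W)={1,3,4,5} D(V)={2,3,7}: no change
Constraint 3 (W != X) on D(W)={1,3,4,5} D(X)={1,3,5,6}: no change
So after all 3 constraints: D(V) = {2,3,7}

Answer: {2,3,7}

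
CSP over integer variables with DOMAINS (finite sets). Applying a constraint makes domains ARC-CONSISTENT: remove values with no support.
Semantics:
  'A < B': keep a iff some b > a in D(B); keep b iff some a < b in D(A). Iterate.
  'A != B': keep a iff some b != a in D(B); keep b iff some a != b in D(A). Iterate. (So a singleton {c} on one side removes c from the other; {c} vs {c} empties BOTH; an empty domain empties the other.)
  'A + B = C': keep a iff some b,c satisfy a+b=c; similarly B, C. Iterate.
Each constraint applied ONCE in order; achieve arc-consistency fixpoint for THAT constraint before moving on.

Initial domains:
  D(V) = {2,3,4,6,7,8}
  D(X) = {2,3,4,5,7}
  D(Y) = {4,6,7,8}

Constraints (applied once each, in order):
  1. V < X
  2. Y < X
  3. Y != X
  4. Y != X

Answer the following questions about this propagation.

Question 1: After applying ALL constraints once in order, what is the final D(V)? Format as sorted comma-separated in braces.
Answer: {2,3,4,6}

Derivation:
Constraint 1 (V < X) on D(V)={2,3,4,6,7,8} D(X)={2,3,4,5,7}: V {2,3,4,6,7,8}->{2,3,4,6}; X {2,3,4,5,7}->{3,4,5,7}
Constraint 2 (Y < X) on D(Y)={4,6,7,8} D(X)={3,4,5,7}: Y {4,6,7,8}->{4,6}; X {3,4,5,7}->{5,7}
Constraint 3 (Y != X) on D(Y)={4,6} D(X)={5,7}: no change
Constraint 4 (Y != X) on D(Y)={4,6} D(X)={5,7}: no change
So after all 4 constraints: D(V) = {2,3,4,6}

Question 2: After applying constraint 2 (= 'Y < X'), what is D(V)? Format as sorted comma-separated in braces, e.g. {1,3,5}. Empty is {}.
Answer: {2,3,4,6}

Derivation:
Constraint 1 (V < X) on D(V)={2,3,4,6,7,8} D(X)={2,3,4,5,7}: V {2,3,4,6,7,8}->{2,3,4,6}; X {2,3,4,5,7}->{3,4,5,7}
Constraint 2 (Y < X) on D(Y)={4,6,7,8} D(X)={3,4,5,7}: Y {4,6,7,8}->{4,6}; X {3,4,5,7}->{5,7}
So after constraint 2: D(V) = {2,3,4,6}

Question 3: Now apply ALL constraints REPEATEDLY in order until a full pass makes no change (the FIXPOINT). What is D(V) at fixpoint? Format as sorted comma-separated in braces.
pass 0 (initial): D(V)={2,3,4,6,7,8}
pass 1: V {2,3,4,6,7,8}->{2,3,4,6}; X {2,3,4,5,7}->{5,7}; Y {4,6,7,8}->{4,6}
pass 2: no change
Fixpoint after 2 passes: D(V) = {2,3,4,6}

Answer: {2,3,4,6}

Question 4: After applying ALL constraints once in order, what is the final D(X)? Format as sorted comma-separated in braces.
Answer: {5,7}

Derivation:
Constraint 1 (V < X) on D(V)={2,3,4,6,7,8} D(X)={2,3,4,5,7}: V {2,3,4,6,7,8}->{2,3,4,6}; X {2,3,4,5,7}->{3,4,5,7}
Constraint 2 (Y < X) on D(Y)={4,6,7,8} D(X)={3,4,5,7}: Y {4,6,7,8}->{4,6}; X {3,4,5,7}->{5,7}
Constraint 3 (Y != X) on D(Y)={4,6} D(X)={5,7}: no change
Constraint 4 (Y != X) on D(Y)={4,6} D(X)={5,7}: no change
So after all 4 constraints: D(X) = {5,7}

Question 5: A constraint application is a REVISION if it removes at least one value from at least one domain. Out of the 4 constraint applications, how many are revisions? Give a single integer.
Answer: 2

Derivation:
Constraint 1 (V < X) on D(V)={2,3,4,6,7,8} D(X)={2,3,4,5,7}: V {2,3,4,6,7,8}->{2,3,4,6}; X {2,3,4,5,7}->{3,4,5,7} => REVISION
Constraint 2 (Y < X) on D(Y)={4,6,7,8} D(X)={3,4,5,7}: Y {4,6,7,8}->{4,6}; X {3,4,5,7}->{5,7} => REVISION
Constraint 3 (Y != X) on D(Y)={4,6} D(X)={5,7}: no change => not a revision
Constraint 4 (Y != X) on D(Y)={4,6} D(X)={5,7}: no change => not a revision
Total revisions = 2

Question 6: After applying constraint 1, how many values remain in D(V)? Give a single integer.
Answer: 4

Derivation:
Constraint 1 (V < X) on D(V)={2,3,4,6,7,8} D(X)={2,3,4,5,7}: V {2,3,4,6,7,8}->{2,3,4,6}; X {2,3,4,5,7}->{3,4,5,7}
So after constraint 1: D(V)={2,3,4,6}, size = 4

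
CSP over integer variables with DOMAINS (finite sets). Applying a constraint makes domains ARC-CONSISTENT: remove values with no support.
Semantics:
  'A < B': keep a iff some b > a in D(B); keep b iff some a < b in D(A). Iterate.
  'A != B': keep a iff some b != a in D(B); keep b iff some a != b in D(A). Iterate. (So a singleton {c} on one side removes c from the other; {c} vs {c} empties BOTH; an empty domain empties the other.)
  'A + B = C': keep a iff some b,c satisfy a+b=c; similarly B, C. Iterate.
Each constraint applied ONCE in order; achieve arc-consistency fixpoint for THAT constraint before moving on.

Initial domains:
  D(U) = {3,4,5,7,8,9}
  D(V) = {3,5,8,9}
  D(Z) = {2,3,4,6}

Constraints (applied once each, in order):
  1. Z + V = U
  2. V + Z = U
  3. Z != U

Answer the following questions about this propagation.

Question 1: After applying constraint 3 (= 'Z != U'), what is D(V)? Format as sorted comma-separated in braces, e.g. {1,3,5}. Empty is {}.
Constraint 1 (Z + V = U) on D(Z)={2,3,4,6} D(V)={3,5,8,9} D(U)={3,4,5,7,8,9}: V {3,5,8,9}->{3,5}; U {3,4,5,7,8,9}->{5,7,8,9}
Constraint 2 (V + Z = U) on D(V)={3,5} D(Z)={2,3,4,6} D(U)={5,7,8,9}: no change
Constraint 3 (Z != U) on D(Z)={2,3,4,6} D(U)={5,7,8,9}: no change
So after constraint 3: D(V) = {3,5}

Answer: {3,5}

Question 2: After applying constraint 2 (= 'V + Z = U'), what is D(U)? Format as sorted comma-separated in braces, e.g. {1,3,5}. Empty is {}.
Constraint 1 (Z + V = U) on D(Z)={2,3,4,6} D(V)={3,5,8,9} D(U)={3,4,5,7,8,9}: V {3,5,8,9}->{3,5}; U {3,4,5,7,8,9}->{5,7,8,9}
Constraint 2 (V + Z = U) on D(V)={3,5} D(Z)={2,3,4,6} D(U)={5,7,8,9}: no change
So after constraint 2: D(U) = {5,7,8,9}

Answer: {5,7,8,9}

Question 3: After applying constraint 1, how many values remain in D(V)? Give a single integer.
Answer: 2

Derivation:
Constraint 1 (Z + V = U) on D(Z)={2,3,4,6} D(V)={3,5,8,9} D(U)={3,4,5,7,8,9}: V {3,5,8,9}->{3,5}; U {3,4,5,7,8,9}->{5,7,8,9}
So after constraint 1: D(V)={3,5}, size = 2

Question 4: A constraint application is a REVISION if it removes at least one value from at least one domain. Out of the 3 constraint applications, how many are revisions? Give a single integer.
Constraint 1 (Z + V = U) on D(Z)={2,3,4,6} D(V)={3,5,8,9} D(U)={3,4,5,7,8,9}: V {3,5,8,9}->{3,5}; U {3,4,5,7,8,9}->{5,7,8,9} => REVISION
Constraint 2 (V + Z = U) on D(V)={3,5} D(Z)={2,3,4,6} D(U)={5,7,8,9}: no change => not a revision
Constraint 3 (Z != U) on D(Z)={2,3,4,6} D(U)={5,7,8,9}: no change => not a revision
Total revisions = 1

Answer: 1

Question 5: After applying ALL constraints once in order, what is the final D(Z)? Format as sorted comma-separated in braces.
Answer: {2,3,4,6}

Derivation:
Constraint 1 (Z + V = U) on D(Z)={2,3,4,6} D(V)={3,5,8,9} D(U)={3,4,5,7,8,9}: V {3,5,8,9}->{3,5}; U {3,4,5,7,8,9}->{5,7,8,9}
Constraint 2 (V + Z = U) on D(V)={3,5} D(Z)={2,3,4,6} D(U)={5,7,8,9}: no change
Constraint 3 (Z != U) on D(Z)={2,3,4,6} D(U)={5,7,8,9}: no change
So after all 3 constraints: D(Z) = {2,3,4,6}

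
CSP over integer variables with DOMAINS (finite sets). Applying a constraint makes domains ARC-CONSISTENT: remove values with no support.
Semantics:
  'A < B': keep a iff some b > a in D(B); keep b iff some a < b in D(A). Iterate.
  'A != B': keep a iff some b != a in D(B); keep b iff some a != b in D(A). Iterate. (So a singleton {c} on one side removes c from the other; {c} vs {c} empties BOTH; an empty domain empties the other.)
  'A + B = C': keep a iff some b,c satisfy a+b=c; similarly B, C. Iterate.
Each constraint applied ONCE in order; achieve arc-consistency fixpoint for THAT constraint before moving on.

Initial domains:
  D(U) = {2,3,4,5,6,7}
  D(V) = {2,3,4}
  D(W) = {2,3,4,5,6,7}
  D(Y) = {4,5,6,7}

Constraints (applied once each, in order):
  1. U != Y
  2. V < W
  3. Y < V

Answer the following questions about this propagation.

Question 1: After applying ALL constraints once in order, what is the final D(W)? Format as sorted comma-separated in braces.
Constraint 1 (U != Y) on D(U)={2,3,4,5,6,7} D(Y)={4,5,6,7}: no change
Constraint 2 (V < W) on D(V)={2,3,4} D(W)={2,3,4,5,6,7}: W {2,3,4,5,6,7}->{3,4,5,6,7}
Constraint 3 (Y < V) on D(Y)={4,5,6,7} D(V)={2,3,4}: Y {4,5,6,7}->{}; V {2,3,4}->{}
So after all 3 constraints: D(W) = {3,4,5,6,7}

Answer: {3,4,5,6,7}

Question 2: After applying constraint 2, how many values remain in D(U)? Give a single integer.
Constraint 1 (U != Y) on D(U)={2,3,4,5,6,7} D(Y)={4,5,6,7}: no change
Constraint 2 (V < W) on D(V)={2,3,4} D(W)={2,3,4,5,6,7}: W {2,3,4,5,6,7}->{3,4,5,6,7}
So after constraint 2: D(U)={2,3,4,5,6,7}, size = 6

Answer: 6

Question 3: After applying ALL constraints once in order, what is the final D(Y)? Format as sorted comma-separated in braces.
Constraint 1 (U != Y) on D(U)={2,3,4,5,6,7} D(Y)={4,5,6,7}: no change
Constraint 2 (V < W) on D(V)={2,3,4} D(W)={2,3,4,5,6,7}: W {2,3,4,5,6,7}->{3,4,5,6,7}
Constraint 3 (Y < V) on D(Y)={4,5,6,7} D(V)={2,3,4}: Y {4,5,6,7}->{}; V {2,3,4}->{}
So after all 3 constraints: D(Y) = {}

Answer: {}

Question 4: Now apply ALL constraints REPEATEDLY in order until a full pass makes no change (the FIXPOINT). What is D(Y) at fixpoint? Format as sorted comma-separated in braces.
pass 0 (initial): D(Y)={4,5,6,7}
pass 1: V {2,3,4}->{}; W {2,3,4,5,6,7}->{3,4,5,6,7}; Y {4,5,6,7}->{}
pass 2: U {2,3,4,5,6,7}->{}; W {3,4,5,6,7}->{}
pass 3: no change
Fixpoint after 3 passes: D(Y) = {}

Answer: {}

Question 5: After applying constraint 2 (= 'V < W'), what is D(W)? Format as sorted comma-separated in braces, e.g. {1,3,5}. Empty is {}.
Constraint 1 (U != Y) on D(U)={2,3,4,5,6,7} D(Y)={4,5,6,7}: no change
Constraint 2 (V < W) on D(V)={2,3,4} D(W)={2,3,4,5,6,7}: W {2,3,4,5,6,7}->{3,4,5,6,7}
So after constraint 2: D(W) = {3,4,5,6,7}

Answer: {3,4,5,6,7}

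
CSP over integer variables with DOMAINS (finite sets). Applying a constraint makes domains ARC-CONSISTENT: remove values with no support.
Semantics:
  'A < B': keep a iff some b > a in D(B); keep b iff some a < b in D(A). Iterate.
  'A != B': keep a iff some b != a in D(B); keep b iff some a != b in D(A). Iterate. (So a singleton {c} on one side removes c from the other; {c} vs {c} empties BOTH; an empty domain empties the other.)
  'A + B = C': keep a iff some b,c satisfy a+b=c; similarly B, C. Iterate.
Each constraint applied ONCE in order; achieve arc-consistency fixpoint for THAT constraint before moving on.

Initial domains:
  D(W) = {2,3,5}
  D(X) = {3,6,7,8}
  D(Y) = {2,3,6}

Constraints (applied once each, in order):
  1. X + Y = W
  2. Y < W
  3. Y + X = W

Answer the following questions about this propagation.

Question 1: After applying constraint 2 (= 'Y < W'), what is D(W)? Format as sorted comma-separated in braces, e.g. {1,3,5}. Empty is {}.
Constraint 1 (X + Y = W) on D(X)={3,6,7,8} D(Y)={2,3,6} D(W)={2,3,5}: X {3,6,7,8}->{3}; Y {2,3,6}->{2}; W {2,3,5}->{5}
Constraint 2 (Y < W) on D(Y)={2} D(W)={5}: no change
So after constraint 2: D(W) = {5}

Answer: {5}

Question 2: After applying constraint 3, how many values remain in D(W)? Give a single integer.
Answer: 1

Derivation:
Constraint 1 (X + Y = W) on D(X)={3,6,7,8} D(Y)={2,3,6} D(W)={2,3,5}: X {3,6,7,8}->{3}; Y {2,3,6}->{2}; W {2,3,5}->{5}
Constraint 2 (Y < W) on D(Y)={2} D(W)={5}: no change
Constraint 3 (Y + X = W) on D(Y)={2} D(X)={3} D(W)={5}: no change
So after constraint 3: D(W)={5}, size = 1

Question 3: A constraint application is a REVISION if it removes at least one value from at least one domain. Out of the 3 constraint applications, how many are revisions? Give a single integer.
Answer: 1

Derivation:
Constraint 1 (X + Y = W) on D(X)={3,6,7,8} D(Y)={2,3,6} D(W)={2,3,5}: X {3,6,7,8}->{3}; Y {2,3,6}->{2}; W {2,3,5}->{5} => REVISION
Constraint 2 (Y < W) on D(Y)={2} D(W)={5}: no change => not a revision
Constraint 3 (Y + X = W) on D(Y)={2} D(X)={3} D(W)={5}: no change => not a revision
Total revisions = 1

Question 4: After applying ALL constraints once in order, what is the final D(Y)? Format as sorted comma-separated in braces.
Constraint 1 (X + Y = W) on D(X)={3,6,7,8} D(Y)={2,3,6} D(W)={2,3,5}: X {3,6,7,8}->{3}; Y {2,3,6}->{2}; W {2,3,5}->{5}
Constraint 2 (Y < W) on D(Y)={2} D(W)={5}: no change
Constraint 3 (Y + X = W) on D(Y)={2} D(X)={3} D(W)={5}: no change
So after all 3 constraints: D(Y) = {2}

Answer: {2}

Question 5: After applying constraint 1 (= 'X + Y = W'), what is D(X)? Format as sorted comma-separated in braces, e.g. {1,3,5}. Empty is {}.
Constraint 1 (X + Y = W) on D(X)={3,6,7,8} D(Y)={2,3,6} D(W)={2,3,5}: X {3,6,7,8}->{3}; Y {2,3,6}->{2}; W {2,3,5}->{5}
So after constraint 1: D(X) = {3}

Answer: {3}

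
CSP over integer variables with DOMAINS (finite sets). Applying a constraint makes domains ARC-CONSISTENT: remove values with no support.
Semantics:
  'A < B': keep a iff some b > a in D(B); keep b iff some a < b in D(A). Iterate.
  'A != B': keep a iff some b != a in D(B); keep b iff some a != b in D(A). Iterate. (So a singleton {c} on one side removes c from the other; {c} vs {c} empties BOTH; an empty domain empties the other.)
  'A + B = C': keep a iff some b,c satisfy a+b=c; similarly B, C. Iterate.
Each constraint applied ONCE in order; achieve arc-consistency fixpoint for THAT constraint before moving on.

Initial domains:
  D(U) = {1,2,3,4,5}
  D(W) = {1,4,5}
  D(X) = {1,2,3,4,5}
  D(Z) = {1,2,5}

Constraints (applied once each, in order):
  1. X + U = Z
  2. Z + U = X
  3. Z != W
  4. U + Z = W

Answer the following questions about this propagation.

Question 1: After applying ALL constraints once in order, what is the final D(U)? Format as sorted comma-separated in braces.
Answer: {2}

Derivation:
Constraint 1 (X + U = Z) on D(X)={1,2,3,4,5} D(U)={1,2,3,4,5} D(Z)={1,2,5}: X {1,2,3,4,5}->{1,2,3,4}; U {1,2,3,4,5}->{1,2,3,4}; Z {1,2,5}->{2,5}
Constraint 2 (Z + U = X) on D(Z)={2,5} D(U)={1,2,3,4} D(X)={1,2,3,4}: Z {2,5}->{2}; U {1,2,3,4}->{1,2}; X {1,2,3,4}->{3,4}
Constraint 3 (Z != W) on D(Z)={2} D(W)={1,4,5}: no change
Constraint 4 (U + Z = W) on D(U)={1,2} D(Z)={2} D(W)={1,4,5}: U {1,2}->{2}; W {1,4,5}->{4}
So after all 4 constraints: D(U) = {2}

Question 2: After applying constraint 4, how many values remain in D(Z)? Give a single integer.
Constraint 1 (X + U = Z) on D(X)={1,2,3,4,5} D(U)={1,2,3,4,5} D(Z)={1,2,5}: X {1,2,3,4,5}->{1,2,3,4}; U {1,2,3,4,5}->{1,2,3,4}; Z {1,2,5}->{2,5}
Constraint 2 (Z + U = X) on D(Z)={2,5} D(U)={1,2,3,4} D(X)={1,2,3,4}: Z {2,5}->{2}; U {1,2,3,4}->{1,2}; X {1,2,3,4}->{3,4}
Constraint 3 (Z != W) on D(Z)={2} D(W)={1,4,5}: no change
Constraint 4 (U + Z = W) on D(U)={1,2} D(Z)={2} D(W)={1,4,5}: U {1,2}->{2}; W {1,4,5}->{4}
So after constraint 4: D(Z)={2}, size = 1

Answer: 1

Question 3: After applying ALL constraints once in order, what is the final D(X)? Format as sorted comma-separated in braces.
Constraint 1 (X + U = Z) on D(X)={1,2,3,4,5} D(U)={1,2,3,4,5} D(Z)={1,2,5}: X {1,2,3,4,5}->{1,2,3,4}; U {1,2,3,4,5}->{1,2,3,4}; Z {1,2,5}->{2,5}
Constraint 2 (Z + U = X) on D(Z)={2,5} D(U)={1,2,3,4} D(X)={1,2,3,4}: Z {2,5}->{2}; U {1,2,3,4}->{1,2}; X {1,2,3,4}->{3,4}
Constraint 3 (Z != W) on D(Z)={2} D(W)={1,4,5}: no change
Constraint 4 (U + Z = W) on D(U)={1,2} D(Z)={2} D(W)={1,4,5}: U {1,2}->{2}; W {1,4,5}->{4}
So after all 4 constraints: D(X) = {3,4}

Answer: {3,4}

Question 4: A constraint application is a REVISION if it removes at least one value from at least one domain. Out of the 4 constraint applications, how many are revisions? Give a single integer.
Answer: 3

Derivation:
Constraint 1 (X + U = Z) on D(X)={1,2,3,4,5} D(U)={1,2,3,4,5} D(Z)={1,2,5}: X {1,2,3,4,5}->{1,2,3,4}; U {1,2,3,4,5}->{1,2,3,4}; Z {1,2,5}->{2,5} => REVISION
Constraint 2 (Z + U = X) on D(Z)={2,5} D(U)={1,2,3,4} D(X)={1,2,3,4}: Z {2,5}->{2}; U {1,2,3,4}->{1,2}; X {1,2,3,4}->{3,4} => REVISION
Constraint 3 (Z != W) on D(Z)={2} D(W)={1,4,5}: no change => not a revision
Constraint 4 (U + Z = W) on D(U)={1,2} D(Z)={2} D(W)={1,4,5}: U {1,2}->{2}; W {1,4,5}->{4} => REVISION
Total revisions = 3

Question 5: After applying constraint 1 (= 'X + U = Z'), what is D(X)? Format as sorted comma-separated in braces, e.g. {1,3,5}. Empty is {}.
Constraint 1 (X + U = Z) on D(X)={1,2,3,4,5} D(U)={1,2,3,4,5} D(Z)={1,2,5}: X {1,2,3,4,5}->{1,2,3,4}; U {1,2,3,4,5}->{1,2,3,4}; Z {1,2,5}->{2,5}
So after constraint 1: D(X) = {1,2,3,4}

Answer: {1,2,3,4}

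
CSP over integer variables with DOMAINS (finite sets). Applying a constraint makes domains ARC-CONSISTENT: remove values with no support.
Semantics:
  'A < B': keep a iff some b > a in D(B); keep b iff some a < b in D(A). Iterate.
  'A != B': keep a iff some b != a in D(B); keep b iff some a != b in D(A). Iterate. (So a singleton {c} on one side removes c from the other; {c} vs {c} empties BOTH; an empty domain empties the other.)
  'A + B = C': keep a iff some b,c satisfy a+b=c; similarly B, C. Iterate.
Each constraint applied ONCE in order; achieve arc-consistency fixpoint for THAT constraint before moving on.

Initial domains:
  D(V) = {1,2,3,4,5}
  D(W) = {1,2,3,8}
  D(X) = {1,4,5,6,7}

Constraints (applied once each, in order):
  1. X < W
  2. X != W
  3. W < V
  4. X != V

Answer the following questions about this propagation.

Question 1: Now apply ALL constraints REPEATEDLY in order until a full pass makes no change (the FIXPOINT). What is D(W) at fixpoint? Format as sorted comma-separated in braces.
pass 0 (initial): D(W)={1,2,3,8}
pass 1: V {1,2,3,4,5}->{3,4,5}; W {1,2,3,8}->{2,3}
pass 2: X {1,4,5,6,7}->{1}
pass 3: no change
Fixpoint after 3 passes: D(W) = {2,3}

Answer: {2,3}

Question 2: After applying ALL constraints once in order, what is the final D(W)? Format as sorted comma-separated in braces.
Answer: {2,3}

Derivation:
Constraint 1 (X < W) on D(X)={1,4,5,6,7} D(W)={1,2,3,8}: W {1,2,3,8}->{2,3,8}
Constraint 2 (X != W) on D(X)={1,4,5,6,7} D(W)={2,3,8}: no change
Constraint 3 (W < V) on D(W)={2,3,8} D(V)={1,2,3,4,5}: W {2,3,8}->{2,3}; V {1,2,3,4,5}->{3,4,5}
Constraint 4 (X != V) on D(X)={1,4,5,6,7} D(V)={3,4,5}: no change
So after all 4 constraints: D(W) = {2,3}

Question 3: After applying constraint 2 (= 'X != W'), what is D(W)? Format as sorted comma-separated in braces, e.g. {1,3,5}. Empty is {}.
Answer: {2,3,8}

Derivation:
Constraint 1 (X < W) on D(X)={1,4,5,6,7} D(W)={1,2,3,8}: W {1,2,3,8}->{2,3,8}
Constraint 2 (X != W) on D(X)={1,4,5,6,7} D(W)={2,3,8}: no change
So after constraint 2: D(W) = {2,3,8}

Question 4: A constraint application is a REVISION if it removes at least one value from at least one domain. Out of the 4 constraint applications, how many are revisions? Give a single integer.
Answer: 2

Derivation:
Constraint 1 (X < W) on D(X)={1,4,5,6,7} D(W)={1,2,3,8}: W {1,2,3,8}->{2,3,8} => REVISION
Constraint 2 (X != W) on D(X)={1,4,5,6,7} D(W)={2,3,8}: no change => not a revision
Constraint 3 (W < V) on D(W)={2,3,8} D(V)={1,2,3,4,5}: W {2,3,8}->{2,3}; V {1,2,3,4,5}->{3,4,5} => REVISION
Constraint 4 (X != V) on D(X)={1,4,5,6,7} D(V)={3,4,5}: no change => not a revision
Total revisions = 2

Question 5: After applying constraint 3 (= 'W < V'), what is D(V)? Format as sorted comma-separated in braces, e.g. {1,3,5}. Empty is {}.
Answer: {3,4,5}

Derivation:
Constraint 1 (X < W) on D(X)={1,4,5,6,7} D(W)={1,2,3,8}: W {1,2,3,8}->{2,3,8}
Constraint 2 (X != W) on D(X)={1,4,5,6,7} D(W)={2,3,8}: no change
Constraint 3 (W < V) on D(W)={2,3,8} D(V)={1,2,3,4,5}: W {2,3,8}->{2,3}; V {1,2,3,4,5}->{3,4,5}
So after constraint 3: D(V) = {3,4,5}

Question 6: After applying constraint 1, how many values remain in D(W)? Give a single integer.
Answer: 3

Derivation:
Constraint 1 (X < W) on D(X)={1,4,5,6,7} D(W)={1,2,3,8}: W {1,2,3,8}->{2,3,8}
So after constraint 1: D(W)={2,3,8}, size = 3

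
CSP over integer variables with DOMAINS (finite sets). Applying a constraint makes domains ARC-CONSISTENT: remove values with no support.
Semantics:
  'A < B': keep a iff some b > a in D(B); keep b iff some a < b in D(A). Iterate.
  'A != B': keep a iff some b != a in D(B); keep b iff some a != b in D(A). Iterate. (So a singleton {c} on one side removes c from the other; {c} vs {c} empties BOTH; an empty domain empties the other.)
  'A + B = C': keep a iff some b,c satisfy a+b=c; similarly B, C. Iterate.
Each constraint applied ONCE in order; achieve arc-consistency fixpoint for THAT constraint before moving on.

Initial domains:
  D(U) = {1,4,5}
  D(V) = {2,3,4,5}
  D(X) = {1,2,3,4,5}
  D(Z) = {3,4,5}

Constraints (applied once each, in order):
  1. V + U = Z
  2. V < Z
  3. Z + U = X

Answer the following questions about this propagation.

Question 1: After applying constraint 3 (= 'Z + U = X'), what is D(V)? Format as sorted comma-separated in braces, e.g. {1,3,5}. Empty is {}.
Answer: {2,3,4}

Derivation:
Constraint 1 (V + U = Z) on D(V)={2,3,4,5} D(U)={1,4,5} D(Z)={3,4,5}: V {2,3,4,5}->{2,3,4}; U {1,4,5}->{1}
Constraint 2 (V < Z) on D(V)={2,3,4} D(Z)={3,4,5}: no change
Constraint 3 (Z + U = X) on D(Z)={3,4,5} D(U)={1} D(X)={1,2,3,4,5}: Z {3,4,5}->{3,4}; X {1,2,3,4,5}->{4,5}
So after constraint 3: D(V) = {2,3,4}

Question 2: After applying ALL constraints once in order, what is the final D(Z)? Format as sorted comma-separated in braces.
Answer: {3,4}

Derivation:
Constraint 1 (V + U = Z) on D(V)={2,3,4,5} D(U)={1,4,5} D(Z)={3,4,5}: V {2,3,4,5}->{2,3,4}; U {1,4,5}->{1}
Constraint 2 (V < Z) on D(V)={2,3,4} D(Z)={3,4,5}: no change
Constraint 3 (Z + U = X) on D(Z)={3,4,5} D(U)={1} D(X)={1,2,3,4,5}: Z {3,4,5}->{3,4}; X {1,2,3,4,5}->{4,5}
So after all 3 constraints: D(Z) = {3,4}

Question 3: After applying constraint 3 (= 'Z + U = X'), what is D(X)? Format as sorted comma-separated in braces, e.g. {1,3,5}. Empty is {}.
Constraint 1 (V + U = Z) on D(V)={2,3,4,5} D(U)={1,4,5} D(Z)={3,4,5}: V {2,3,4,5}->{2,3,4}; U {1,4,5}->{1}
Constraint 2 (V < Z) on D(V)={2,3,4} D(Z)={3,4,5}: no change
Constraint 3 (Z + U = X) on D(Z)={3,4,5} D(U)={1} D(X)={1,2,3,4,5}: Z {3,4,5}->{3,4}; X {1,2,3,4,5}->{4,5}
So after constraint 3: D(X) = {4,5}

Answer: {4,5}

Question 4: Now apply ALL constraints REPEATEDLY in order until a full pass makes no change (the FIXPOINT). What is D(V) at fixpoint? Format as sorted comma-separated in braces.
pass 0 (initial): D(V)={2,3,4,5}
pass 1: U {1,4,5}->{1}; V {2,3,4,5}->{2,3,4}; X {1,2,3,4,5}->{4,5}; Z {3,4,5}->{3,4}
pass 2: V {2,3,4}->{2,3}
pass 3: no change
Fixpoint after 3 passes: D(V) = {2,3}

Answer: {2,3}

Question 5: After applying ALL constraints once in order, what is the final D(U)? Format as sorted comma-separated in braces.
Constraint 1 (V + U = Z) on D(V)={2,3,4,5} D(U)={1,4,5} D(Z)={3,4,5}: V {2,3,4,5}->{2,3,4}; U {1,4,5}->{1}
Constraint 2 (V < Z) on D(V)={2,3,4} D(Z)={3,4,5}: no change
Constraint 3 (Z + U = X) on D(Z)={3,4,5} D(U)={1} D(X)={1,2,3,4,5}: Z {3,4,5}->{3,4}; X {1,2,3,4,5}->{4,5}
So after all 3 constraints: D(U) = {1}

Answer: {1}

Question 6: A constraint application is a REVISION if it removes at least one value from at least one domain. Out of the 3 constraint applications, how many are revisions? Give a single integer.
Answer: 2

Derivation:
Constraint 1 (V + U = Z) on D(V)={2,3,4,5} D(U)={1,4,5} D(Z)={3,4,5}: V {2,3,4,5}->{2,3,4}; U {1,4,5}->{1} => REVISION
Constraint 2 (V < Z) on D(V)={2,3,4} D(Z)={3,4,5}: no change => not a revision
Constraint 3 (Z + U = X) on D(Z)={3,4,5} D(U)={1} D(X)={1,2,3,4,5}: Z {3,4,5}->{3,4}; X {1,2,3,4,5}->{4,5} => REVISION
Total revisions = 2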